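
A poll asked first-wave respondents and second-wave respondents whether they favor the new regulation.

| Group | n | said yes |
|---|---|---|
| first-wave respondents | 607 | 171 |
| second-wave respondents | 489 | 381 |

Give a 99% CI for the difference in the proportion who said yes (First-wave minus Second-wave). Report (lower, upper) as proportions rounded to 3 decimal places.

Sample proportions: 171/607 = 0.2817, 381/489 = 0.7791.
Each SE is √(p̂(1−p̂)/n): √(0.2817·0.7183/607) = 0.01826 and √(0.7791·0.2209/489) = 0.01876.
SE(p̂₁ − p̂₂) = √(SE₁² + SE₂²) = √(0.0003334276 + 0.0003519376) = 0.02618, since the two samples are independent.
At 99% confidence z* = 2.576; margin = 2.576 × 0.02618 = 0.06744.
The difference is 0.2817 − 0.7791 = -0.4974, so the interval is -0.4974 ± 0.06744 = (-0.565, -0.430).

(-0.565, -0.430)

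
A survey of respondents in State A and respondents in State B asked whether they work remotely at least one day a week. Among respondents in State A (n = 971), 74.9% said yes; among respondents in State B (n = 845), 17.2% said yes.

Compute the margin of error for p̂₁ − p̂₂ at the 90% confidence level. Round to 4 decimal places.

0.0313

SE₁ = √(p̂₁(1−p̂₁)/n₁) = √(0.7490·0.2510/971) = 0.01391; SE₂ = √(0.1720·0.8280/845) = 0.01298.
Independent samples: SE of the difference = √(SE₁² + SE₂²) = √(0.0001934881 + 0.0001684804) = 0.01903.
z* for 90% confidence is 1.645, so the margin of error is 1.645 × 0.01903 = 0.03130.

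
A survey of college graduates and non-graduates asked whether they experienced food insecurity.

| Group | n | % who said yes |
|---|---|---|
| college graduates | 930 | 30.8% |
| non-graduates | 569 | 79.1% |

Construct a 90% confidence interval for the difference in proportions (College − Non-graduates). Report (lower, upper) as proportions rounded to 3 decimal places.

The two standard errors are √(0.3080×0.6920/930) = 0.01514 and √(0.7910×0.2090/569) = 0.01705.
Because the samples are independent, SE_diff = √(0.01514² + 0.01705²) = 0.02280.
Using z* = 1.645 for 90%, ME = 1.645 × 0.02280 = 0.03751.
p̂₁ − p̂₂ = -0.4830; interval -0.4830 ± 0.03751 gives (-0.521, -0.445).

(-0.521, -0.445)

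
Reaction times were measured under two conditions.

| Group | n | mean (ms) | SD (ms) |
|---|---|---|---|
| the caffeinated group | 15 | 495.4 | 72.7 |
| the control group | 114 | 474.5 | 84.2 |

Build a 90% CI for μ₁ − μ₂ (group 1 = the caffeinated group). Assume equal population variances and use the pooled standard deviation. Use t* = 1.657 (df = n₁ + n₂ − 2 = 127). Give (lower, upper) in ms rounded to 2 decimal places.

(-16.88, 58.68)

s_p = √[((n₁−1)s₁² + (n₂−1)s₂²)/(n₁+n₂−2)] = √[(14·72.7² + 113·84.2²)/127] = 83.0105.
SE = 83.0105·√(1/15 + 1/114) = 22.7997.
With t* = 1.657, margin = 1.657 × 22.7997 = 37.7791.
x̄₁ − x̄₂ = 495.4 − 474.5 = 20.9000; interval 20.9000 ± 37.7791 = (-16.88, 58.68).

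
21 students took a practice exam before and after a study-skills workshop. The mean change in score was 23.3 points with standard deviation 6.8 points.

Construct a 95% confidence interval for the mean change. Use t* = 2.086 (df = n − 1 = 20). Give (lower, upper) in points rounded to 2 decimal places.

Paired design: SE = s_d/√n = 6.8/√21 = 1.4839.
t* = 2.086; margin of error = 2.086 × 1.4839 = 3.0954.
23.3 ± 3.0954 → (20.20, 26.40).

(20.20, 26.40)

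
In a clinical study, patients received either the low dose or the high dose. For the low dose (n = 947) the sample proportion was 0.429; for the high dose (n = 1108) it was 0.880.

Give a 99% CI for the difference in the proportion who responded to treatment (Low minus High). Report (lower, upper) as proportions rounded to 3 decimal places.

The two standard errors are √(0.4290×0.5710/947) = 0.01608 and √(0.8800×0.1200/1108) = 0.00976.
Because the samples are independent, SE_diff = √(0.01608² + 0.00976²) = 0.01881.
Using z* = 2.576 for 99%, ME = 2.576 × 0.01881 = 0.04845.
p̂₁ − p̂₂ = -0.4510; interval -0.4510 ± 0.04845 gives (-0.499, -0.403).

(-0.499, -0.403)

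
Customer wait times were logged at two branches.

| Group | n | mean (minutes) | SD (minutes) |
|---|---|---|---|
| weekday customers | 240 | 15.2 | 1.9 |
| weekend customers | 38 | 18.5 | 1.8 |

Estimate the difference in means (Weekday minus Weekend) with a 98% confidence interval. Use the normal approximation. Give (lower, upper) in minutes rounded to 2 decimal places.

(-4.04, -2.56)

SE₁ = s₁/√n₁ = 1.9/√240 = 0.1226; SE₂ = 1.8/√38 = 0.2920.
Independent samples, unequal variances: SE_diff = √(SE₁² + SE₂²) = √(0.01503076 + 0.085264) = 0.3167.
z* = 2.326, so margin of error = 2.326 × 0.3167 = 0.7366.
Difference in means = 15.2 − 18.5 = -3.3000.
-3.3000 ± 0.7366 → (-4.04, -2.56).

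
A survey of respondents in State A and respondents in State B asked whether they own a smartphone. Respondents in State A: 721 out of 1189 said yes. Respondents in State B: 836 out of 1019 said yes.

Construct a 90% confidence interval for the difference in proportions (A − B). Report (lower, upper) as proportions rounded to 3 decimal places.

(-0.245, -0.183)

p̂₁ = 721/1189 = 0.6064 and p̂₂ = 836/1019 = 0.8204.
SE₁ = √(p̂₁(1−p̂₁)/n₁) = √(0.6064·0.3936/1189) = 0.01417; SE₂ = √(0.8204·0.1796/1019) = 0.01202.
Independent samples: SE of the difference = √(SE₁² + SE₂²) = √(0.0002007889 + 0.0001444804) = 0.01858.
z* for 90% confidence is 1.645, so the margin of error is 1.645 × 0.01858 = 0.03056.
Point estimate p̂₁ − p̂₂ = 0.6064 − 0.8204 = -0.2140.
-0.2140 ± 0.03056 → (-0.245, -0.183).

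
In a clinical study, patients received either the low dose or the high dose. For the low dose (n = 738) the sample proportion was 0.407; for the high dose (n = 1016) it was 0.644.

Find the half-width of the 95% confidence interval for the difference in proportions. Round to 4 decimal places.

The two standard errors are √(0.4070×0.5930/738) = 0.01808 and √(0.6440×0.3560/1016) = 0.01502.
Because the samples are independent, SE_diff = √(0.01808² + 0.01502²) = 0.02351.
Using z* = 1.960 for 95%, ME = 1.960 × 0.02351 = 0.04608.

0.0461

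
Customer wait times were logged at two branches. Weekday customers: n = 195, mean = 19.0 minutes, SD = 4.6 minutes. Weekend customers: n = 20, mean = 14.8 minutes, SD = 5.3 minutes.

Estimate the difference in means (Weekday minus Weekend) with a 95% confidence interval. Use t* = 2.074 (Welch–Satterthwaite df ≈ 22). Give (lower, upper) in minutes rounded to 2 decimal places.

Per-group SEs: s₁/√n₁ = 4.6/√195 = 0.3294, s₂/√n₂ = 5.3/√20 = 1.1851.
Unpooled SE of the difference: √(0.10850436 + 1.40446201) = 1.2300.
Margin of error = t* · SE = 2.074 × 1.2300 = 2.5510.
x̄₁ − x̄₂ = 19.0 − 14.8 = 4.2000.
CI: 4.2000 ± 2.5510 = (1.65, 6.75).

(1.65, 6.75)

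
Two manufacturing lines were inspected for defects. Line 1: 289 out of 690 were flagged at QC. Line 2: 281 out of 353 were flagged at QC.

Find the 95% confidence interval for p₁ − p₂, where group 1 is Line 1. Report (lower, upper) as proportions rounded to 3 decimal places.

p̂₁ = 289/690 = 0.4188 and p̂₂ = 281/353 = 0.7960.
SE₁ = √(p̂₁(1−p̂₁)/n₁) = √(0.4188·0.5812/690) = 0.01878; SE₂ = √(0.7960·0.2040/353) = 0.02145.
Independent samples: SE of the difference = √(SE₁² + SE₂²) = √(0.0003526884 + 0.0004601025) = 0.02851.
z* for 95% confidence is 1.960, so the margin of error is 1.960 × 0.02851 = 0.05588.
Point estimate p̂₁ − p̂₂ = 0.4188 − 0.7960 = -0.3772.
-0.3772 ± 0.05588 → (-0.433, -0.321).

(-0.433, -0.321)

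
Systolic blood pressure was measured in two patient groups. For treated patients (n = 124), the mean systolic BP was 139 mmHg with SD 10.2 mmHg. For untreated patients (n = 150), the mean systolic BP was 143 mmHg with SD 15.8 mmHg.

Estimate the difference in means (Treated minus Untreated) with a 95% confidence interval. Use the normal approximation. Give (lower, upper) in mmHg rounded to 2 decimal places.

Per-group SEs: s₁/√n₁ = 10.2/√124 = 0.9160, s₂/√n₂ = 15.8/√150 = 1.2901.
Unpooled SE of the difference: √(0.839056 + 1.66435801) = 1.5822.
Margin of error = z* · SE = 1.960 × 1.5822 = 3.1011.
x̄₁ − x̄₂ = 139 − 143 = -4.0000.
CI: -4.0000 ± 3.1011 = (-7.10, -0.90).

(-7.10, -0.90)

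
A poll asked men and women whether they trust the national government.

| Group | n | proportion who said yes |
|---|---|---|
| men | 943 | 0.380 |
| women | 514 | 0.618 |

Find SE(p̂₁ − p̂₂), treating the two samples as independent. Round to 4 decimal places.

0.0266

The two standard errors are √(0.3800×0.6200/943) = 0.01581 and √(0.6180×0.3820/514) = 0.02143.
Because the samples are independent, SE_diff = √(0.01581² + 0.02143²) = 0.02663.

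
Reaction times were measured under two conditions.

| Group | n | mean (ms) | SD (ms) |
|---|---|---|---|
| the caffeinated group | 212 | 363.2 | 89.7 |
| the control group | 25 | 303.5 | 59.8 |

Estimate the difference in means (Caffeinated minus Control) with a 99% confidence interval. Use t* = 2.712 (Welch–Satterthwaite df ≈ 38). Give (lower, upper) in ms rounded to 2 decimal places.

Standard errors of each mean: 89.7/√212 = 6.1606 and 59.8/√25 = 11.9600.
SE(x̄₁ − x̄₂) = √(6.1606² + 11.9600²) = 13.4534 for independent samples with unequal variances.
With t* = 2.712, the margin is 2.712 × 13.4534 = 36.4856.
x̄₁ − x̄₂ = 363.2 − 303.5 = 59.7000; the interval is 59.7000 ± 36.4856 = (23.21, 96.19).

(23.21, 96.19)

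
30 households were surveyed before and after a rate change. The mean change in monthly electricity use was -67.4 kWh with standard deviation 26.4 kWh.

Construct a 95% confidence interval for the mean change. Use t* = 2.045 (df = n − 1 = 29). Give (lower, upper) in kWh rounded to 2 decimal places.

(-77.26, -57.54)

This is a matched-pairs design, so SE = s_d/√n = 26.4/√30 = 4.8200.
Margin = 2.045 × 4.8200 = 9.8569; the interval is -67.4 ± 9.8569 = (-77.26, -57.54).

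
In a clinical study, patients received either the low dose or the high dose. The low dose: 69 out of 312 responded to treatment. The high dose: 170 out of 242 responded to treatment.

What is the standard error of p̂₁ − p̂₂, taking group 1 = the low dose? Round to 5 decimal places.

Sample proportions: 69/312 = 0.2212, 170/242 = 0.7025.
Each SE is √(p̂(1−p̂)/n): √(0.2212·0.7788/312) = 0.02350 and √(0.7025·0.2975/242) = 0.02939.
SE(p̂₁ − p̂₂) = √(SE₁² + SE₂²) = √(0.00055225 + 0.0008637721) = 0.03763, since the two samples are independent.

0.03763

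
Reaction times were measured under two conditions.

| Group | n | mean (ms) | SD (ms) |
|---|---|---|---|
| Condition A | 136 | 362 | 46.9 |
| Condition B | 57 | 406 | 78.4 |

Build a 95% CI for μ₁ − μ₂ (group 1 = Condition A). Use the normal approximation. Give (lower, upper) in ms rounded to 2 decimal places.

Standard errors of each mean: 46.9/√136 = 4.0216 and 78.4/√57 = 10.3843.
SE(x̄₁ − x̄₂) = √(4.0216² + 10.3843²) = 11.1358 for independent samples with unequal variances.
With z* = 1.960, the margin is 1.960 × 11.1358 = 21.8262.
x̄₁ − x̄₂ = 362 − 406 = -44.0000; the interval is -44.0000 ± 21.8262 = (-65.83, -22.17).

(-65.83, -22.17)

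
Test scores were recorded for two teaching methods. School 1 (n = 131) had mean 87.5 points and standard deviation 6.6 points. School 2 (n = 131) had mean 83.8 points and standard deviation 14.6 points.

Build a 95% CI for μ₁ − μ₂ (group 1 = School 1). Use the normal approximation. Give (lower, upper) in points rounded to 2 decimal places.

(0.96, 6.44)

Standard errors of each mean: 6.6/√131 = 0.5766 and 14.6/√131 = 1.2756.
SE(x̄₁ − x̄₂) = √(0.5766² + 1.2756²) = 1.3999 for independent samples with unequal variances.
With z* = 1.960, the margin is 1.960 × 1.3999 = 2.7438.
x̄₁ − x̄₂ = 87.5 − 83.8 = 3.7000; the interval is 3.7000 ± 2.7438 = (0.96, 6.44).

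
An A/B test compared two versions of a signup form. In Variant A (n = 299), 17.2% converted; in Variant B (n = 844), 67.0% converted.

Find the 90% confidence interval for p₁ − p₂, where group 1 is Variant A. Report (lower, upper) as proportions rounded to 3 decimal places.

(-0.543, -0.453)

The two standard errors are √(0.1720×0.8280/299) = 0.02182 and √(0.6700×0.3300/844) = 0.01619.
Because the samples are independent, SE_diff = √(0.02182² + 0.01619²) = 0.02717.
Using z* = 1.645 for 90%, ME = 1.645 × 0.02717 = 0.04469.
p̂₁ − p̂₂ = -0.4980; interval -0.4980 ± 0.04469 gives (-0.543, -0.453).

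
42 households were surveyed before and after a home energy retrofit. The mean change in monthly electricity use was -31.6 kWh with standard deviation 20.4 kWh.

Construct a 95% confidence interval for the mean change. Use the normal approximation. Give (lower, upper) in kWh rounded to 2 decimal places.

(-37.77, -25.43)

This is a matched-pairs design, so SE = s_d/√n = 20.4/√42 = 3.1478.
Margin = 1.960 × 3.1478 = 6.1697; the interval is -31.6 ± 6.1697 = (-37.77, -25.43).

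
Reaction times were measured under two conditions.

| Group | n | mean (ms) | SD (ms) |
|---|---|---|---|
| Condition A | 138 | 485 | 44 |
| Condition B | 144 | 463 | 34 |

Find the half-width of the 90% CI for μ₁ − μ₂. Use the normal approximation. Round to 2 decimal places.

SE₁ = s₁/√n₁ = 44/√138 = 3.7455; SE₂ = 34/√144 = 2.8333.
Independent samples, unequal variances: SE_diff = √(SE₁² + SE₂²) = √(14.02877025 + 8.02758889) = 4.6964.
z* = 1.645, so margin of error = 1.645 × 4.6964 = 7.7256.

7.73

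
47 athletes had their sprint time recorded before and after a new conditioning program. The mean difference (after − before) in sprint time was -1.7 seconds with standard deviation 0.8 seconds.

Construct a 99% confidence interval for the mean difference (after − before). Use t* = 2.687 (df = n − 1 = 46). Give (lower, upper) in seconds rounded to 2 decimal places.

(-2.01, -1.39)

Paired design: SE = s_d/√n = 0.8/√47 = 0.1167.
t* = 2.687; margin of error = 2.687 × 0.1167 = 0.3136.
-1.7 ± 0.3136 → (-2.01, -1.39).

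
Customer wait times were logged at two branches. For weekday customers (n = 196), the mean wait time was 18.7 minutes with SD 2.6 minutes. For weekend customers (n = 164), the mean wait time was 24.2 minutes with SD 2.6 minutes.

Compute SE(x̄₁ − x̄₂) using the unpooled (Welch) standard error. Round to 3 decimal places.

0.275

Standard errors of each mean: 2.6/√196 = 0.1857 and 2.6/√164 = 0.2030.
SE(x̄₁ − x̄₂) = √(0.1857² + 0.2030²) = 0.2751 for independent samples with unequal variances.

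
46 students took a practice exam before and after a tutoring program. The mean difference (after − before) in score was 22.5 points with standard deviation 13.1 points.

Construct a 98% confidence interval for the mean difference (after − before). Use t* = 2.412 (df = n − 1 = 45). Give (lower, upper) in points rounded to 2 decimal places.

This is a matched-pairs design, so SE = s_d/√n = 13.1/√46 = 1.9315.
Margin = 2.412 × 1.9315 = 4.6588; the interval is 22.5 ± 4.6588 = (17.84, 27.16).

(17.84, 27.16)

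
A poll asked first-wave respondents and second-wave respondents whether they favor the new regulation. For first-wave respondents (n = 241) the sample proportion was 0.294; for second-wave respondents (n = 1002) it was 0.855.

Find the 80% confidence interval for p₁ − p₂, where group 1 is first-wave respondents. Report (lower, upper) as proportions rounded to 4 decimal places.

The two standard errors are √(0.2940×0.7060/241) = 0.02935 and √(0.8550×0.1450/1002) = 0.01112.
Because the samples are independent, SE_diff = √(0.02935² + 0.01112²) = 0.03139.
Using z* = 1.282 for 80%, ME = 1.282 × 0.03139 = 0.04024.
p̂₁ − p̂₂ = -0.5610; interval -0.5610 ± 0.04024 gives (-0.6012, -0.5208).

(-0.6012, -0.5208)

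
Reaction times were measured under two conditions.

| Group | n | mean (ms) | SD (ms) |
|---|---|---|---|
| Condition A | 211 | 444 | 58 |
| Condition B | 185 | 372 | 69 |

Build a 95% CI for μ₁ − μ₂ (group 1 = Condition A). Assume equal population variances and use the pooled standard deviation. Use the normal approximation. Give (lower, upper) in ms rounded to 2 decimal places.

s_p = √[((n₁−1)s₁² + (n₂−1)s₂²)/(n₁+n₂−2)] = √[(210·58² + 184·69²)/394] = 63.3751.
SE = 63.3751·√(1/211 + 1/185) = 6.3832.
With z* = 1.960, margin = 1.960 × 6.3832 = 12.5111.
x̄₁ − x̄₂ = 444 − 372 = 72.0000; interval 72.0000 ± 12.5111 = (59.49, 84.51).

(59.49, 84.51)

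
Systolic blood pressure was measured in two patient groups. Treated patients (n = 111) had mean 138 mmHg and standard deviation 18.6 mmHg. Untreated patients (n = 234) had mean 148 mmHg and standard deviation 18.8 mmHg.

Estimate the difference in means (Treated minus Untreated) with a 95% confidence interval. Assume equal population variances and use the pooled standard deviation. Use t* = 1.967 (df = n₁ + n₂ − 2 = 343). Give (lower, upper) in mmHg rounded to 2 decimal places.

s_p = √[((n₁−1)s₁² + (n₂−1)s₂²)/(n₁+n₂−2)] = √[(110·18.6² + 233·18.8²)/343] = 18.7361.
SE = 18.7361·√(1/111 + 1/234) = 2.1593.
With t* = 1.967, margin = 1.967 × 2.1593 = 4.2473.
x̄₁ − x̄₂ = 138 − 148 = -10.0000; interval -10.0000 ± 4.2473 = (-14.25, -5.75).

(-14.25, -5.75)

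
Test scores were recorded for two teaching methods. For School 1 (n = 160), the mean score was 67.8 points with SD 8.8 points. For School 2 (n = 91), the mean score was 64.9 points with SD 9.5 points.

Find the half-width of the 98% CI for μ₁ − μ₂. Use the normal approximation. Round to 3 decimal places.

Per-group SEs: s₁/√n₁ = 8.8/√160 = 0.6957, s₂/√n₂ = 9.5/√91 = 0.9959.
Unpooled SE of the difference: √(0.48399849 + 0.99181681) = 1.2148.
Margin of error = z* · SE = 2.326 × 1.2148 = 2.8256.

2.826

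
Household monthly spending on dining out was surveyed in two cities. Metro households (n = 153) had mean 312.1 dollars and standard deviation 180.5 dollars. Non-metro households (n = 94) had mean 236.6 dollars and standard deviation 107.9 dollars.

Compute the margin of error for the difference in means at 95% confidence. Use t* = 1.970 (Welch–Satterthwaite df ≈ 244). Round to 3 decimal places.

Per-group SEs: s₁/√n₁ = 180.5/√153 = 14.5926, s₂/√n₂ = 107.9/√94 = 11.1290.
Unpooled SE of the difference: √(212.94397476 + 123.854641) = 18.3521.
Margin of error = t* · SE = 1.970 × 18.3521 = 36.1536.

36.154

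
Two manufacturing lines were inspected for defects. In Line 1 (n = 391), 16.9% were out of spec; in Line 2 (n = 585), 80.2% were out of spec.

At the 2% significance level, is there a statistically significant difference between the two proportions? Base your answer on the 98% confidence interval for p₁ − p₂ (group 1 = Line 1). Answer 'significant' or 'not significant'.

significant

SE₁ = √(p̂₁(1−p̂₁)/n₁) = √(0.1690·0.8310/391) = 0.01895; SE₂ = √(0.8020·0.1980/585) = 0.01648.
Independent samples: SE of the difference = √(SE₁² + SE₂²) = √(0.0003591025 + 0.0002715904) = 0.02511.
z* for 98% confidence is 2.326, so the margin of error is 2.326 × 0.02511 = 0.05841.
Point estimate p̂₁ − p̂₂ = 0.1690 − 0.8020 = -0.6330.
-0.6330 ± 0.05841 → (-0.69141, -0.57459).
The interval (-0.69141, -0.57459) does not contain 0, so the difference is significant.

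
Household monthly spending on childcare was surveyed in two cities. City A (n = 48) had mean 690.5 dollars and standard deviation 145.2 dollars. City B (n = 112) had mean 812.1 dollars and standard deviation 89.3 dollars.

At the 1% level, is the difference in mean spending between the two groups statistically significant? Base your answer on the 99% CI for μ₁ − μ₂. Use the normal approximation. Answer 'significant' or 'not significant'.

SE₁ = s₁/√n₁ = 145.2/√48 = 20.9578; SE₂ = 89.3/√112 = 8.4381.
Independent samples, unequal variances: SE_diff = √(SE₁² + SE₂²) = √(439.22938084 + 71.20153161) = 22.5927.
z* = 2.576, so margin of error = 2.576 × 22.5927 = 58.1988.
Difference in means = 690.5 − 812.1 = -121.6000.
-121.6000 ± 58.1988 → (-179.7988, -63.4012).
The interval (-179.7988, -63.4012) does not contain 0, so the difference is significant.

significant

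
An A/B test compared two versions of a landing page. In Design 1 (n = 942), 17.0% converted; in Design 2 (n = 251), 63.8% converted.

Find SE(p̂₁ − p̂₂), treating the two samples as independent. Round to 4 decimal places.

SE₁ = √(p̂₁(1−p̂₁)/n₁) = √(0.1700·0.8300/942) = 0.01224; SE₂ = √(0.6380·0.3620/251) = 0.03033.
Independent samples: SE of the difference = √(SE₁² + SE₂²) = √(0.0001498176 + 0.0009199089) = 0.03271.

0.0327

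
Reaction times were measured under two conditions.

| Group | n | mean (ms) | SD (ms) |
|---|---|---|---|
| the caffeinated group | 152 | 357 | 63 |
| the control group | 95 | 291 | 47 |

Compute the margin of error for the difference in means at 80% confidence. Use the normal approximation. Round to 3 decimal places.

Standard errors of each mean: 63/√152 = 5.1100 and 47/√95 = 4.8221.
SE(x̄₁ − x̄₂) = √(5.1100² + 4.8221²) = 7.0260 for independent samples with unequal variances.
With z* = 1.282, the margin is 1.282 × 7.0260 = 9.0073.

9.007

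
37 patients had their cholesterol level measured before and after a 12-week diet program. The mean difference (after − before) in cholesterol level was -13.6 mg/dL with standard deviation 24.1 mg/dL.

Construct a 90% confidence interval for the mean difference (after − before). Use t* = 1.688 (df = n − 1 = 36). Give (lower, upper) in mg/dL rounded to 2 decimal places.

(-20.29, -6.91)

Paired design: SE = s_d/√n = 24.1/√37 = 3.9620.
t* = 1.688; margin of error = 1.688 × 3.9620 = 6.6879.
-13.6 ± 6.6879 → (-20.29, -6.91).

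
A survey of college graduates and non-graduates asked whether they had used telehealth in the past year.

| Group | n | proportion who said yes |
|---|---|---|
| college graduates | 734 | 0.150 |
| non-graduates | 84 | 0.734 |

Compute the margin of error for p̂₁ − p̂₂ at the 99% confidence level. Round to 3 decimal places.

0.129

The two standard errors are √(0.1500×0.8500/734) = 0.01318 and √(0.7340×0.2660/84) = 0.04821.
Because the samples are independent, SE_diff = √(0.01318² + 0.04821²) = 0.04998.
Using z* = 2.576 for 99%, ME = 2.576 × 0.04998 = 0.12875.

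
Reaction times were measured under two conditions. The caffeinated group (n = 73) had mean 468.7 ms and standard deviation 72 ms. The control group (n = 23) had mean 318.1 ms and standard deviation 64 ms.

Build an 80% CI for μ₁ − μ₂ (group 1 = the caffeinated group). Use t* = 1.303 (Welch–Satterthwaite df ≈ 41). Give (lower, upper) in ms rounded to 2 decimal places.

(130.03, 171.17)

Standard errors of each mean: 72/√73 = 8.4270 and 64/√23 = 13.3449.
SE(x̄₁ − x̄₂) = √(8.4270² + 13.3449²) = 15.7829 for independent samples with unequal variances.
With t* = 1.303, the margin is 1.303 × 15.7829 = 20.5651.
x̄₁ − x̄₂ = 468.7 − 318.1 = 150.6000; the interval is 150.6000 ± 20.5651 = (130.03, 171.17).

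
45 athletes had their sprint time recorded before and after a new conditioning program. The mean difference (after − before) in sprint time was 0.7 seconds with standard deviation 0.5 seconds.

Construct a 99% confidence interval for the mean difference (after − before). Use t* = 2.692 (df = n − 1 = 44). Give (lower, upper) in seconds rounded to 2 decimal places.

(0.50, 0.90)

This is a matched-pairs design, so SE = s_d/√n = 0.5/√45 = 0.0745.
Margin = 2.692 × 0.0745 = 0.2006; the interval is 0.7 ± 0.2006 = (0.50, 0.90).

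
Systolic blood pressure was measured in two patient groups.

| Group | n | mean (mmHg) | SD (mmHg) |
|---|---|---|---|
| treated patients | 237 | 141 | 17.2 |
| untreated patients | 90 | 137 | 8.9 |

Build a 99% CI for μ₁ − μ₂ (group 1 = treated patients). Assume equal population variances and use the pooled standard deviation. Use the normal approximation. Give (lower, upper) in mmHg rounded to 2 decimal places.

s_p = √[((n₁−1)s₁² + (n₂−1)s₂²)/(n₁+n₂−2)] = √[(236·17.2² + 89·8.9²)/325] = 15.3791.
SE = 15.3791·√(1/237 + 1/90) = 1.9042.
With z* = 2.576, margin = 2.576 × 1.9042 = 4.9052.
x̄₁ − x̄₂ = 141 − 137 = 4.0000; interval 4.0000 ± 4.9052 = (-0.91, 8.91).

(-0.91, 8.91)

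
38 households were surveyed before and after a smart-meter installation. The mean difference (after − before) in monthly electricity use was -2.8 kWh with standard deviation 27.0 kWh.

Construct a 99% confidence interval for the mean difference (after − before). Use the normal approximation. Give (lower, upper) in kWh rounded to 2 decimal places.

(-14.08, 8.48)

This is a matched-pairs design, so SE = s_d/√n = 27.0/√38 = 4.3800.
Margin = 2.576 × 4.3800 = 11.2829; the interval is -2.8 ± 11.2829 = (-14.08, 8.48).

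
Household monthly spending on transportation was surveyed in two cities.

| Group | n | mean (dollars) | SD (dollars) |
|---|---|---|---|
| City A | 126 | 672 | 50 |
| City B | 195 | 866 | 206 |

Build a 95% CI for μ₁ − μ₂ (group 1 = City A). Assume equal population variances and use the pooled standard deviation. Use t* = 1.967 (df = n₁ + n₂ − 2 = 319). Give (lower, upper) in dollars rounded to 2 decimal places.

(-230.80, -157.20)

Pooled variance s_p² = [125·50² + 194·206²] / (126+195−2) = 26787.0972, so s_p = 163.6676.
SE_diff = s_p·√(1/n₁ + 1/n₂) = 163.6676·√(1/126 + 1/195) = 18.7074.
t* = 1.967; margin = 1.967 × 18.7074 = 36.7975.
Difference = 672 − 866 = -194.0000.
-194.0000 ± 36.7975 → (-230.80, -157.20).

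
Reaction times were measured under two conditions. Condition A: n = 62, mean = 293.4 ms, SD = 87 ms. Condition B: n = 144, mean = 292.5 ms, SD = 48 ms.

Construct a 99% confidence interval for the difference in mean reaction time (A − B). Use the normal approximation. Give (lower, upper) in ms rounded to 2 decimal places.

(-29.37, 31.17)

Per-group SEs: s₁/√n₁ = 87/√62 = 11.0490, s₂/√n₂ = 48/√144 = 4.0000.
Unpooled SE of the difference: √(122.080401 + 16.0) = 11.7508.
Margin of error = z* · SE = 2.576 × 11.7508 = 30.2701.
x̄₁ − x̄₂ = 293.4 − 292.5 = 0.9000.
CI: 0.9000 ± 30.2701 = (-29.37, 31.17).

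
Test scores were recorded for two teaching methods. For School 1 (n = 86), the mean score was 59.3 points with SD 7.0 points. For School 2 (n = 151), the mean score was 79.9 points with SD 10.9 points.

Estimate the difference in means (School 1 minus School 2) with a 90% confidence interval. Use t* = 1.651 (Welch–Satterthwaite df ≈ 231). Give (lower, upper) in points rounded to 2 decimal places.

Per-group SEs: s₁/√n₁ = 7.0/√86 = 0.7548, s₂/√n₂ = 10.9/√151 = 0.8870.
Unpooled SE of the difference: √(0.56972304 + 0.786769) = 1.1647.
Margin of error = t* · SE = 1.651 × 1.1647 = 1.9229.
x̄₁ − x̄₂ = 59.3 − 79.9 = -20.6000.
CI: -20.6000 ± 1.9229 = (-22.52, -18.68).

(-22.52, -18.68)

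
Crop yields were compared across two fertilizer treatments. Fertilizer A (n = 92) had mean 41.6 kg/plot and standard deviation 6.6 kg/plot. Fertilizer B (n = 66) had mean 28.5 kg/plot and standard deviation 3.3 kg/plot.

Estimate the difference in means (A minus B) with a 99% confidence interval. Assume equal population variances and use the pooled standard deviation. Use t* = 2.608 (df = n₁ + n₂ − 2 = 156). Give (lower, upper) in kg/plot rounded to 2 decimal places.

s_p = √[((n₁−1)s₁² + (n₂−1)s₂²)/(n₁+n₂−2)] = √[(91·6.6² + 65·3.3²)/156] = 5.4724.
SE = 5.4724·√(1/92 + 1/66) = 0.8828.
With t* = 2.608, margin = 2.608 × 0.8828 = 2.3023.
x̄₁ − x̄₂ = 41.6 − 28.5 = 13.1000; interval 13.1000 ± 2.3023 = (10.80, 15.40).

(10.80, 15.40)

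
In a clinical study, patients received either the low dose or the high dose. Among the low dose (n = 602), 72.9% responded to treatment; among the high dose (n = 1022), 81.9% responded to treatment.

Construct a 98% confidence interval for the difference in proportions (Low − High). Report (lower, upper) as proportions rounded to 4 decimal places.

(-0.1406, -0.0394)

The two standard errors are √(0.7290×0.2710/602) = 0.01812 and √(0.8190×0.1810/1022) = 0.01204.
Because the samples are independent, SE_diff = √(0.01812² + 0.01204²) = 0.02176.
Using z* = 2.326 for 98%, ME = 2.326 × 0.02176 = 0.05061.
p̂₁ − p̂₂ = -0.0900; interval -0.0900 ± 0.05061 gives (-0.1406, -0.0394).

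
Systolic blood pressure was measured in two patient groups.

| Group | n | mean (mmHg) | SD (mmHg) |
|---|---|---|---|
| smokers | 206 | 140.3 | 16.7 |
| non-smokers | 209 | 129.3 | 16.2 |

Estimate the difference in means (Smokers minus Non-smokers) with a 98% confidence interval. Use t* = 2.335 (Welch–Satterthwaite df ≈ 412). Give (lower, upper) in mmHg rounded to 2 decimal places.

SE₁ = s₁/√n₁ = 16.7/√206 = 1.1635; SE₂ = 16.2/√209 = 1.1206.
Independent samples, unequal variances: SE_diff = √(SE₁² + SE₂²) = √(1.35373225 + 1.25574436) = 1.6154.
t* = 2.335, so margin of error = 2.335 × 1.6154 = 3.7720.
Difference in means = 140.3 − 129.3 = 11.0000.
11.0000 ± 3.7720 → (7.23, 14.77).

(7.23, 14.77)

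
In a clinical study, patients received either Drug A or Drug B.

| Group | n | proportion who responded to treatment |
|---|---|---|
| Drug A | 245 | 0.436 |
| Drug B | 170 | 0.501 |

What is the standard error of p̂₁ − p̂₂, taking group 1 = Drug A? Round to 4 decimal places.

The two standard errors are √(0.4360×0.5640/245) = 0.03168 and √(0.5010×0.4990/170) = 0.03835.
Because the samples are independent, SE_diff = √(0.03168² + 0.03835²) = 0.04974.

0.0497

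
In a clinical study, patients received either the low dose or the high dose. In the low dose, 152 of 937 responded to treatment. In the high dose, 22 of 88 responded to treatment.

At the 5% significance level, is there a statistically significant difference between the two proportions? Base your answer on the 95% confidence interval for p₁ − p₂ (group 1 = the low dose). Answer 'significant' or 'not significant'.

not significant

p̂₁ = 152/937 = 0.1622 and p̂₂ = 22/88 = 0.2500.
SE₁ = √(p̂₁(1−p̂₁)/n₁) = √(0.1622·0.8378/937) = 0.01204; SE₂ = √(0.2500·0.7500/88) = 0.04616.
Independent samples: SE of the difference = √(SE₁² + SE₂²) = √(0.0001449616 + 0.0021307456) = 0.04770.
z* for 95% confidence is 1.960, so the margin of error is 1.960 × 0.04770 = 0.09349.
Point estimate p̂₁ − p̂₂ = 0.1622 − 0.2500 = -0.0878.
-0.0878 ± 0.09349 → (-0.18129, 0.00569).
The interval (-0.18129, 0.00569) contains 0, so the difference is not significant.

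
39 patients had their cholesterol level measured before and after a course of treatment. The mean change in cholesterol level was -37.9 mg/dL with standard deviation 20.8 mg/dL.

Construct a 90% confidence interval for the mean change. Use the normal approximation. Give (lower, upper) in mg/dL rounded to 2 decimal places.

Paired design: SE = s_d/√n = 20.8/√39 = 3.3307.
z* = 1.645; margin of error = 1.645 × 3.3307 = 5.4790.
-37.9 ± 5.4790 → (-43.38, -32.42).

(-43.38, -32.42)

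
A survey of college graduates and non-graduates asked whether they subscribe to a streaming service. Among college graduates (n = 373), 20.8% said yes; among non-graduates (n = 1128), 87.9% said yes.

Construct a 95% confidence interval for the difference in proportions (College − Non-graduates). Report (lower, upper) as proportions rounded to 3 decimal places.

(-0.716, -0.626)

The two standard errors are √(0.2080×0.7920/373) = 0.02102 and √(0.8790×0.1210/1128) = 0.00971.
Because the samples are independent, SE_diff = √(0.02102² + 0.00971²) = 0.02315.
Using z* = 1.960 for 95%, ME = 1.960 × 0.02315 = 0.04537.
p̂₁ − p̂₂ = -0.6710; interval -0.6710 ± 0.04537 gives (-0.716, -0.626).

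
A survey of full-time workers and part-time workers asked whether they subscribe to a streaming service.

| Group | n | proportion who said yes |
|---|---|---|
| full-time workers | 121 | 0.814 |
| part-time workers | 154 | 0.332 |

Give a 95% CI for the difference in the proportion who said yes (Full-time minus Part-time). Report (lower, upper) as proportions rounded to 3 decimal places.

(0.380, 0.584)

Each SE is √(p̂(1−p̂)/n): √(0.8140·0.1860/121) = 0.03537 and √(0.3320·0.6680/154) = 0.03795.
SE(p̂₁ − p̂₂) = √(SE₁² + SE₂²) = √(0.0012510369 + 0.0014402025) = 0.05188, since the two samples are independent.
At 95% confidence z* = 1.960; margin = 1.960 × 0.05188 = 0.10168.
The difference is 0.8140 − 0.3320 = 0.4820, so the interval is 0.4820 ± 0.10168 = (0.380, 0.584).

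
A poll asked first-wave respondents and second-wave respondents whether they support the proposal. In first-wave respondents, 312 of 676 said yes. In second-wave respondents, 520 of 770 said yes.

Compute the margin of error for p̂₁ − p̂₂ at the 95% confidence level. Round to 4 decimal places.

0.0501

p̂₁ = 312/676 = 0.4615 and p̂₂ = 520/770 = 0.6753.
SE₁ = √(p̂₁(1−p̂₁)/n₁) = √(0.4615·0.5385/676) = 0.01917; SE₂ = √(0.6753·0.3247/770) = 0.01688.
Independent samples: SE of the difference = √(SE₁² + SE₂²) = √(0.0003674889 + 0.0002849344) = 0.02554.
z* for 95% confidence is 1.960, so the margin of error is 1.960 × 0.02554 = 0.05006.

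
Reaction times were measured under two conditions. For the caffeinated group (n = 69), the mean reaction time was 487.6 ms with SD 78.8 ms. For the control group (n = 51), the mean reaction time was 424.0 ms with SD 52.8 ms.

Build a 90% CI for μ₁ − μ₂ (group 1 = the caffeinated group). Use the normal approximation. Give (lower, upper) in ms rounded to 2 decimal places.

(43.82, 83.38)

Standard errors of each mean: 78.8/√69 = 9.4864 and 52.8/√51 = 7.3935.
SE(x̄₁ − x̄₂) = √(9.4864² + 7.3935²) = 12.0273 for independent samples with unequal variances.
With z* = 1.645, the margin is 1.645 × 12.0273 = 19.7849.
x̄₁ − x̄₂ = 487.6 − 424.0 = 63.6000; the interval is 63.6000 ± 19.7849 = (43.82, 83.38).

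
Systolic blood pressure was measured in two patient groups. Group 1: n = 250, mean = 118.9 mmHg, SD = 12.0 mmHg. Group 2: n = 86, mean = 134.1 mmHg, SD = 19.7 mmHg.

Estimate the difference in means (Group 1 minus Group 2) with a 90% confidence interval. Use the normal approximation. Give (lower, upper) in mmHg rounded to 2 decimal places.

(-18.91, -11.49)

Standard errors of each mean: 12.0/√250 = 0.7589 and 19.7/√86 = 2.1243.
SE(x̄₁ − x̄₂) = √(0.7589² + 2.1243²) = 2.2558 for independent samples with unequal variances.
With z* = 1.645, the margin is 1.645 × 2.2558 = 3.7108.
x̄₁ − x̄₂ = 118.9 − 134.1 = -15.2000; the interval is -15.2000 ± 3.7108 = (-18.91, -11.49).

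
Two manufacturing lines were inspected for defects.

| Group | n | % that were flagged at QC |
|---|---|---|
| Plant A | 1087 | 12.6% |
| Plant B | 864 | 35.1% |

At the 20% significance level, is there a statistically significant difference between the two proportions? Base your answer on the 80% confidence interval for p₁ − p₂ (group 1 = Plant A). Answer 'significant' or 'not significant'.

Each SE is √(p̂(1−p̂)/n): √(0.1260·0.8740/1087) = 0.01007 and √(0.3510·0.6490/864) = 0.01624.
SE(p̂₁ − p̂₂) = √(SE₁² + SE₂²) = √(0.0001014049 + 0.0002637376) = 0.01911, since the two samples are independent.
At 80% confidence z* = 1.282; margin = 1.282 × 0.01911 = 0.02450.
The difference is 0.1260 − 0.3510 = -0.2250, so the interval is -0.2250 ± 0.02450 = (-0.24950, -0.20050).
The interval (-0.24950, -0.20050) does not contain 0, so the difference is significant.

significant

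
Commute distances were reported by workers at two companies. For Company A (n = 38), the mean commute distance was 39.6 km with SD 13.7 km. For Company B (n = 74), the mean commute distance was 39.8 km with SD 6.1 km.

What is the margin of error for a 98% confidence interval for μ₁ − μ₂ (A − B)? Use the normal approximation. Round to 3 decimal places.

Standard errors of each mean: 13.7/√38 = 2.2224 and 6.1/√74 = 0.7091.
SE(x̄₁ − x̄₂) = √(2.2224² + 0.7091²) = 2.3328 for independent samples with unequal variances.
With z* = 2.326, the margin is 2.326 × 2.3328 = 5.4261.

5.426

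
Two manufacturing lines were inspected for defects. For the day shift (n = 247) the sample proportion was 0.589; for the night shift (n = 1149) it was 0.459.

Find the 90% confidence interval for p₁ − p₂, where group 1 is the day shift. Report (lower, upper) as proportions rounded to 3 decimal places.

SE₁ = √(p̂₁(1−p̂₁)/n₁) = √(0.5890·0.4110/247) = 0.03131; SE₂ = √(0.4590·0.5410/1149) = 0.01470.
Independent samples: SE of the difference = √(SE₁² + SE₂²) = √(0.0009803161 + 0.00021609) = 0.03459.
z* for 90% confidence is 1.645, so the margin of error is 1.645 × 0.03459 = 0.05690.
Point estimate p̂₁ − p̂₂ = 0.5890 − 0.4590 = 0.1300.
0.1300 ± 0.05690 → (0.073, 0.187).

(0.073, 0.187)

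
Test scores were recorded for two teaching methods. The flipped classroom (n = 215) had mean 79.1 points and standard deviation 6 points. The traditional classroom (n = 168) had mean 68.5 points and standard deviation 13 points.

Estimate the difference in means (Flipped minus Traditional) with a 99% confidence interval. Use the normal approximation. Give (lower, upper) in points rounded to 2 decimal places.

(7.81, 13.39)

SE₁ = s₁/√n₁ = 6/√215 = 0.4092; SE₂ = 13/√168 = 1.0030.
Independent samples, unequal variances: SE_diff = √(SE₁² + SE₂²) = √(0.16744464 + 1.006009) = 1.0833.
z* = 2.576, so margin of error = 2.576 × 1.0833 = 2.7906.
Difference in means = 79.1 − 68.5 = 10.6000.
10.6000 ± 2.7906 → (7.81, 13.39).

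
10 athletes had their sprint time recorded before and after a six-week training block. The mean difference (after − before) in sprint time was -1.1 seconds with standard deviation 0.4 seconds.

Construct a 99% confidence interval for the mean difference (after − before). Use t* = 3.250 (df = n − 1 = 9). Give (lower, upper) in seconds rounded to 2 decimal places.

Paired design: SE = s_d/√n = 0.4/√10 = 0.1265.
t* = 3.250; margin of error = 3.250 × 0.1265 = 0.4111.
-1.1 ± 0.4111 → (-1.51, -0.69).

(-1.51, -0.69)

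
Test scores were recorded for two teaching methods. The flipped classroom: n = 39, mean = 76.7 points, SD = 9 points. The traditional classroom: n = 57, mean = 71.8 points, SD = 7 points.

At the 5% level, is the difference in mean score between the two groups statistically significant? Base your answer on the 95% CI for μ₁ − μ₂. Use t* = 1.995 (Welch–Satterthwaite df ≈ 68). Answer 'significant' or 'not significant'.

Standard errors of each mean: 9/√39 = 1.4412 and 7/√57 = 0.9272.
SE(x̄₁ − x̄₂) = √(1.4412² + 0.9272²) = 1.7137 for independent samples with unequal variances.
With t* = 1.995, the margin is 1.995 × 1.7137 = 3.4188.
x̄₁ − x̄₂ = 76.7 − 71.8 = 4.9000; the interval is 4.9000 ± 3.4188 = (1.4812, 8.3188).
The interval (1.4812, 8.3188) does not contain 0, so the difference is significant.

significant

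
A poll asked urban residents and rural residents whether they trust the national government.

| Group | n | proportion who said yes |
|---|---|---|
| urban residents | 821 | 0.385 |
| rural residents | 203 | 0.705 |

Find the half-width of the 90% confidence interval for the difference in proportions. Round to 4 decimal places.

Each SE is √(p̂(1−p̂)/n): √(0.3850·0.6150/821) = 0.01698 and √(0.7050·0.2950/203) = 0.03201.
SE(p̂₁ − p̂₂) = √(SE₁² + SE₂²) = √(0.0002883204 + 0.0010246401) = 0.03623, since the two samples are independent.
At 90% confidence z* = 1.645; margin = 1.645 × 0.03623 = 0.05960.

0.0596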